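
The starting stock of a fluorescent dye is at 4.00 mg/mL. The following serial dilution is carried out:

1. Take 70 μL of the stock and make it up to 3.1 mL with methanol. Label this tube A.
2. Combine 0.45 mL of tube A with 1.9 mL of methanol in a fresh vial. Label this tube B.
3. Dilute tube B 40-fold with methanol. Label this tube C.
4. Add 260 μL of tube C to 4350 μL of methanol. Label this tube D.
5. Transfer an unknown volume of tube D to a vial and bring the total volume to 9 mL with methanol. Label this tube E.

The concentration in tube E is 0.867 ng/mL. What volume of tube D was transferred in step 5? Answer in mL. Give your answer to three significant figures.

Step 1: 70 μL brought to 3.1 mL → factor 3100/70 = 44.286
Step 2: 0.45 mL + 1.9 mL = 2.35 mL total → factor 2.35/0.45 = 5.2222
Step 3: 40-fold → factor 40
Step 4: 260 μL + 4350 μL = 4610 μL total → factor 4610/260 = 17.731
Step 5: v brought to 9 mL → factor = 9 mL/v
Product of known-step factors = 1.6402 × 10^5
Overall factor = 4.00 mg/mL / (0.867 ng/mL) = 4.6136 × 10^6
Step-5 factor = 4.6136 × 10^6 / 1.6402 × 10^5 = 28.128
v = 9 mL / 28.128 = 0.320 mL

0.320 mL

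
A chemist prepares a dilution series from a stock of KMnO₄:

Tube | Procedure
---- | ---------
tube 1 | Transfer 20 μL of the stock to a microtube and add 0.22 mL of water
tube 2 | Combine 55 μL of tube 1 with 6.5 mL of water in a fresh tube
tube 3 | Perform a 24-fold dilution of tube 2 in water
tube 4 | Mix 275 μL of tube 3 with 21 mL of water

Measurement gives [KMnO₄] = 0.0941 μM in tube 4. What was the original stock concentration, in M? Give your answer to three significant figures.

Step 1: 20 μL + 0.22 mL = 240 μL total → factor 240/20 = 12
Step 2: 55 μL + 6.5 mL = 6555 μL total → factor 6555/55 = 119.18
Step 3: 24-fold → factor 24
Step 4: 275 μL + 21 mL = 21275 μL total → factor 21275/275 = 77.364
Overall dilution factor = 12 × 119.18 × 24 × 77.364 = 2.6555 × 10^6
Stock = 0.0941 μM × 2.6555 × 10^6 = 2.499 × 10^5 μM = 0.250 M

0.250 M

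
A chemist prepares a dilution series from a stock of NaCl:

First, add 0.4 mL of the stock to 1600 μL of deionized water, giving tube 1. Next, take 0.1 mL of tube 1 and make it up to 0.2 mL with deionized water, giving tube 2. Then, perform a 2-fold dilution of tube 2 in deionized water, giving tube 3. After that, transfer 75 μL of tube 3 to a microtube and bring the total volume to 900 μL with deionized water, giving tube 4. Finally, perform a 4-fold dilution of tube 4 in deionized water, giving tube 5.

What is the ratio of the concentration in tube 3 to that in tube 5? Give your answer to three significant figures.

Step 1: 0.4 mL + 1600 μL = 2 mL total → factor 2/0.4 = 5
Step 2: 0.1 mL brought to 0.2 mL → factor 0.2/0.1 = 2
Step 3: 2-fold → factor 2
Step 4: 75 μL brought to 900 μL → factor 900/75 = 12
Step 5: 4-fold → factor 4
Dilution factor to tube 3 = 20; to tube 5 = 960
[tube 3]/[tube 5] = (factor to tube 5)/(factor to tube 3) = 960/20 = 48.0

48.0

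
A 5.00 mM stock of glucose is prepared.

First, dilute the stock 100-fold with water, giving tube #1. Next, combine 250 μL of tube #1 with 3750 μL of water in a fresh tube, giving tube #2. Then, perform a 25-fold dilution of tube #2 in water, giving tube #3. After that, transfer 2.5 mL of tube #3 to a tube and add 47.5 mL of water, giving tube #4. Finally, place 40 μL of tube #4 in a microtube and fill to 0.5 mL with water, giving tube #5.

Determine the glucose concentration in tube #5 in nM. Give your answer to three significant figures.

0.500 nM

Step 1: 100-fold → factor 100
Step 2: 250 μL + 3750 μL = 4000 μL total → factor 4000/250 = 16
Step 3: 25-fold → factor 25
Step 4: 2.5 mL + 47.5 mL = 50 mL total → factor 50/2.5 = 20
Step 5: 40 μL brought to 0.5 mL → factor 500/40 = 12.5
Overall dilution factor = 100 × 16 × 25 × 20 × 12.5 = 1 × 10^7
Final = 5.00 mM / 1 × 10^7 = 5.000 × 10^-7 mM = 0.500 nM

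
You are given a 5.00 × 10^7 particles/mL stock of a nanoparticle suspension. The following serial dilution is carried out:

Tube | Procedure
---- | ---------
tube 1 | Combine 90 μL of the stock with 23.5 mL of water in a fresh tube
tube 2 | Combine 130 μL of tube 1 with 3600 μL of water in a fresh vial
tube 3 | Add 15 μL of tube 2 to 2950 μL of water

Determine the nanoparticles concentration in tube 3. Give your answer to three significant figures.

Step 1: 90 μL + 23.5 mL = 23590 μL total → factor 23590/90 = 262.11
Step 2: 130 μL + 3600 μL = 3730 μL total → factor 3730/130 = 28.692
Step 3: 15 μL + 2950 μL = 2965 μL total → factor 2965/15 = 197.67
Overall dilution factor = 262.11 × 28.692 × 197.67 = 1.4866 × 10^6
Final = 5.00 × 10^7 particles/mL / 1.4866 × 10^6 = 33.6 particles/mL

33.6 particles/mL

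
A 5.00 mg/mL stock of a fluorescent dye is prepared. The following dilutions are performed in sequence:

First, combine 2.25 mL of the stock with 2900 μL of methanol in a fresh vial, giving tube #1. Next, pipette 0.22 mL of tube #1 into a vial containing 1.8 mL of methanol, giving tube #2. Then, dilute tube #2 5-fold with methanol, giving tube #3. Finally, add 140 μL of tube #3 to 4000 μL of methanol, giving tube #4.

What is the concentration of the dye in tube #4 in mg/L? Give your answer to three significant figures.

1.61 mg/L

Step 1: 2.25 mL + 2900 μL = 5.15 mL total → factor 5.15/2.25 = 2.2889
Step 2: 0.22 mL + 1.8 mL = 2.02 mL total → factor 2.02/0.22 = 9.1818
Step 3: 5-fold → factor 5
Step 4: 140 μL + 4000 μL = 4140 μL total → factor 4140/140 = 29.571
Overall dilution factor = 2.2889 × 9.1818 × 5 × 29.571 = 3107.4
Final = 5.00 mg/mL / 3107.4 = 0.001609 mg/mL = 1.61 mg/L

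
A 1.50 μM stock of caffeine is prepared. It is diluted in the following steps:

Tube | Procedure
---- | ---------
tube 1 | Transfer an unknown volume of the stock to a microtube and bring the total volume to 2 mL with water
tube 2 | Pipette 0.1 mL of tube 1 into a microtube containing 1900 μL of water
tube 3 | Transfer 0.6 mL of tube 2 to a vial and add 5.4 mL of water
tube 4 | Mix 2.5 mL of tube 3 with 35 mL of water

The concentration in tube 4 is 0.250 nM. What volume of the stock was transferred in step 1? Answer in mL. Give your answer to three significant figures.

Step 1: v brought to 2 mL → factor = 2 mL/v
Step 2: 0.1 mL + 1900 μL = 2 mL total → factor 2/0.1 = 20
Step 3: 0.6 mL + 5.4 mL = 6 mL total → factor 6/0.6 = 10
Step 4: 2.5 mL + 35 mL = 37.5 mL total → factor 37.5/2.5 = 15
Product of known-step factors = 3000
Overall factor = 1.50 μM / (0.250 nM) = 6000
Step-1 factor = 6000 / 3000 = 2
v = 2 mL / 2 = 1.00 mL

1.00 mL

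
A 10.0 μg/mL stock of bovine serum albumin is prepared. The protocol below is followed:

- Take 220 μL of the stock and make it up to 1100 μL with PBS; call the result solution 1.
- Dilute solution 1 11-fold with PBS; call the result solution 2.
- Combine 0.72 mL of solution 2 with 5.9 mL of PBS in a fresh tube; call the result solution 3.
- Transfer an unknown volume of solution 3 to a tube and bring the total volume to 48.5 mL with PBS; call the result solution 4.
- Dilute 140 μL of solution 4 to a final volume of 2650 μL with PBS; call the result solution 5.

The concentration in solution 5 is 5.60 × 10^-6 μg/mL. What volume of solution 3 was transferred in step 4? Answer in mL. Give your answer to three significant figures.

0.260 mL

Step 1: 220 μL brought to 1100 μL → factor 1100/220 = 5
Step 2: 11-fold → factor 11
Step 3: 0.72 mL + 5.9 mL = 6.62 mL total → factor 6.62/0.72 = 9.1944
Step 4: v brought to 48.5 mL → factor = 48.5 mL/v
Step 5: 140 μL brought to 2650 μL → factor 2650/140 = 18.929
Product of known-step factors = 9572.1
Overall factor = 10.0 μg/mL / (5.60 × 10^-6 μg/mL) = 1.7857 × 10^6
Step-4 factor = 1.7857 × 10^6 / 9572.1 = 186.55
v = 48.5 mL / 186.55 = 0.260 mL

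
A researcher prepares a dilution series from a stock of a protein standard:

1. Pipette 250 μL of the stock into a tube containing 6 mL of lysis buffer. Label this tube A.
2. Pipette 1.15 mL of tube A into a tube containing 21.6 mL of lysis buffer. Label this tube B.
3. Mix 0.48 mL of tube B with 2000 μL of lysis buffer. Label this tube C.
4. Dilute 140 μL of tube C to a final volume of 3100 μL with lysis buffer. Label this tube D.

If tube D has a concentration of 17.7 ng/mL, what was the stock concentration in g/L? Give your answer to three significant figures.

1.00 g/L

Step 1: 250 μL + 6 mL = 6250 μL total → factor 6250/250 = 25
Step 2: 1.15 mL + 21.6 mL = 22.75 mL total → factor 22.75/1.15 = 19.783
Step 3: 0.48 mL + 2000 μL = 2.48 mL total → factor 2.48/0.48 = 5.1667
Step 4: 140 μL brought to 3100 μL → factor 3100/140 = 22.143
Overall dilution factor = 25 × 19.783 × 5.1667 × 22.143 = 56581
Stock = 17.7 ng/mL × 56581 = 1.001 × 10^6 ng/mL = 1.00 g/L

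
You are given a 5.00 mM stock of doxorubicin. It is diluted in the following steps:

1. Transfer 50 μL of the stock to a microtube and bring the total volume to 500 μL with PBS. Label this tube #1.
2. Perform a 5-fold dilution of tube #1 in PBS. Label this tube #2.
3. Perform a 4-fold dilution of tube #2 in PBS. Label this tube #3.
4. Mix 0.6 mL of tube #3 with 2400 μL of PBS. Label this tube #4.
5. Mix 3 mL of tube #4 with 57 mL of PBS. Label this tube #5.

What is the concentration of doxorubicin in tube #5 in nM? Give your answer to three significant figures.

250 nM

Step 1: 50 μL brought to 500 μL → factor 500/50 = 10
Step 2: 5-fold → factor 5
Step 3: 4-fold → factor 4
Step 4: 0.6 mL + 2400 μL = 3 mL total → factor 3/0.6 = 5
Step 5: 3 mL + 57 mL = 60 mL total → factor 60/3 = 20
Overall dilution factor = 10 × 5 × 4 × 5 × 20 = 20000
Final = 5.00 mM / 20000 = 0.0002500 mM = 250 nM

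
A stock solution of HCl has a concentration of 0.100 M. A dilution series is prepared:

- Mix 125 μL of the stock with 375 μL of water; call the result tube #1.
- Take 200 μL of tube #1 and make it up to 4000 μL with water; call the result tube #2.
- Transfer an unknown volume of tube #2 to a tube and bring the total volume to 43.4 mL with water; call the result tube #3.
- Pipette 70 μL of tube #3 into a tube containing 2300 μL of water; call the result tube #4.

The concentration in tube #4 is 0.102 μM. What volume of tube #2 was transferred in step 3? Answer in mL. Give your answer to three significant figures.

Step 1: 125 μL + 375 μL = 500 μL total → factor 500/125 = 4
Step 2: 200 μL brought to 4000 μL → factor 4000/200 = 20
Step 3: v brought to 43.4 mL → factor = 43.4 mL/v
Step 4: 70 μL + 2300 μL = 2370 μL total → factor 2370/70 = 33.857
Product of known-step factors = 2708.6
Overall factor = 0.100 M / (0.102 μM) = 9.8039 × 10^5
Step-3 factor = 9.8039 × 10^5 / 2708.6 = 361.96
v = 43.4 mL / 361.96 = 0.120 mL

0.120 mL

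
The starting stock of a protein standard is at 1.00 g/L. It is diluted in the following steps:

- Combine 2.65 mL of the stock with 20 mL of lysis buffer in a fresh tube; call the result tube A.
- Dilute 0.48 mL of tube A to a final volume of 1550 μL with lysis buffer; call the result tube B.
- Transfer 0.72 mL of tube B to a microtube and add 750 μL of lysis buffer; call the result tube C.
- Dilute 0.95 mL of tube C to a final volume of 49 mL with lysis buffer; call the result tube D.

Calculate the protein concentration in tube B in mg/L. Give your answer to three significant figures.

36.2 mg/L

Step 1: 2.65 mL + 20 mL = 22.65 mL total → factor 22.65/2.65 = 8.5472
Step 2: 0.48 mL brought to 1550 μL → factor 1.55/0.48 = 3.2292
Dilution factor through tube B = 8.5472 × 3.2292 = 27.6
[tube B] = 1.00 g/L / 27.6 = 0.03623 g/L = 36.2 mg/L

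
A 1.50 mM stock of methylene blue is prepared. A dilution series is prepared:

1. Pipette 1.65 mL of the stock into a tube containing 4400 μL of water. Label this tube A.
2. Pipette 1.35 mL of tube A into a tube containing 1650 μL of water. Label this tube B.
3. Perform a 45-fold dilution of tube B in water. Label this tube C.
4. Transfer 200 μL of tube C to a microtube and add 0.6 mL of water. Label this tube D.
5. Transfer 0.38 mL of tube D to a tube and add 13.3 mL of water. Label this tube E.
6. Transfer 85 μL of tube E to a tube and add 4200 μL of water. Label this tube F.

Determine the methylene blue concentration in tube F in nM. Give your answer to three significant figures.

Step 1: 1.65 mL + 4400 μL = 6.05 mL total → factor 6.05/1.65 = 3.6667
Step 2: 1.35 mL + 1650 μL = 3 mL total → factor 3/1.35 = 2.2222
Step 3: 45-fold → factor 45
Step 4: 200 μL + 0.6 mL = 800 μL total → factor 800/200 = 4
Step 5: 0.38 mL + 13.3 mL = 13.68 mL total → factor 13.68/0.38 = 36
Step 6: 85 μL + 4200 μL = 4285 μL total → factor 4285/85 = 50.412
Overall dilution factor = 3.6667 × 2.2222 × 45 × 4 × 36 × 50.412 = 2.6617 × 10^6
Final = 1.50 mM / 2.6617 × 10^6 = 5.635 × 10^-7 mM = 0.564 nM

0.564 nM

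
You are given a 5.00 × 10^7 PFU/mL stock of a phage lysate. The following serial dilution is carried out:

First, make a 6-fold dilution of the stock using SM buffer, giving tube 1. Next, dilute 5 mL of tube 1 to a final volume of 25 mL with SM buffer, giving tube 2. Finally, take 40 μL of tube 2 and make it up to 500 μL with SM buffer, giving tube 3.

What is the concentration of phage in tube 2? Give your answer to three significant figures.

Step 1: 6-fold → factor 6
Step 2: 5 mL brought to 25 mL → factor 25/5 = 5
Dilution factor through tube 2 = 6 × 5 = 30
[tube 2] = 5.00 × 10^7 PFU/mL / 30 = 1.67 × 10^6 PFU/mL

1.67 × 10^6 PFU/mL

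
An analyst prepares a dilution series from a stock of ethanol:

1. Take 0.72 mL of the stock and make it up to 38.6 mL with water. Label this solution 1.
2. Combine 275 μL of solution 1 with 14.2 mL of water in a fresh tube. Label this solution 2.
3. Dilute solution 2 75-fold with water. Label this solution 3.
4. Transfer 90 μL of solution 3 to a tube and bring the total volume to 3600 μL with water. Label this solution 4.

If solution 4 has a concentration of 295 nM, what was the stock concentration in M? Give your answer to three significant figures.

2.50 M

Step 1: 0.72 mL brought to 38.6 mL → factor 38.6/0.72 = 53.611
Step 2: 275 μL + 14.2 mL = 14475 μL total → factor 14475/275 = 52.636
Step 3: 75-fold → factor 75
Step 4: 90 μL brought to 3600 μL → factor 3600/90 = 40
Overall dilution factor = 53.611 × 52.636 × 75 × 40 = 8.4657 × 10^6
Stock = 295 nM × 8.4657 × 10^6 = 2.497 × 10^9 nM = 2.50 M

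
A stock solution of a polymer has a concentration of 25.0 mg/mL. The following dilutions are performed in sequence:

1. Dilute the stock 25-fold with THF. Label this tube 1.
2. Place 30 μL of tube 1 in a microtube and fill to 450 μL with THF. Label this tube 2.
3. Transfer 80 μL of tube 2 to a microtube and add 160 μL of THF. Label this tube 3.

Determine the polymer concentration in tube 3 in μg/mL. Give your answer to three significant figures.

22.2 μg/mL

Step 1: 25-fold → factor 25
Step 2: 30 μL brought to 450 μL → factor 450/30 = 15
Step 3: 80 μL + 160 μL = 240 μL total → factor 240/80 = 3
Overall dilution factor = 25 × 15 × 3 = 1125
Final = 25.0 mg/mL / 1125 = 0.02222 mg/mL = 22.2 μg/mL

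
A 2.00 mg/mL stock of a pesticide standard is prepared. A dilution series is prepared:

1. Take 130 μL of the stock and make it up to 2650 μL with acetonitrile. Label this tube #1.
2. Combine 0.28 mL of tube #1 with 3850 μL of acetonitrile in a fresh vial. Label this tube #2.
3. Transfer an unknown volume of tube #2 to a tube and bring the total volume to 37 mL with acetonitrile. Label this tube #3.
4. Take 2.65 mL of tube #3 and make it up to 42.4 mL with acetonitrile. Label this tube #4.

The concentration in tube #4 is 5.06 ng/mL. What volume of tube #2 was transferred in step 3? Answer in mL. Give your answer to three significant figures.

Step 1: 130 μL brought to 2650 μL → factor 2650/130 = 20.385
Step 2: 0.28 mL + 3850 μL = 4.13 mL total → factor 4.13/0.28 = 14.75
Step 3: v brought to 37 mL → factor = 37 mL/v
Step 4: 2.65 mL brought to 42.4 mL → factor 42.4/2.65 = 16
Product of known-step factors = 4810.8
Overall factor = 2.00 mg/mL / (5.06 ng/mL) = 3.9526 × 10^5
Step-3 factor = 3.9526 × 10^5 / 4810.8 = 82.161
v = 37 mL / 82.161 = 0.450 mL

0.450 mL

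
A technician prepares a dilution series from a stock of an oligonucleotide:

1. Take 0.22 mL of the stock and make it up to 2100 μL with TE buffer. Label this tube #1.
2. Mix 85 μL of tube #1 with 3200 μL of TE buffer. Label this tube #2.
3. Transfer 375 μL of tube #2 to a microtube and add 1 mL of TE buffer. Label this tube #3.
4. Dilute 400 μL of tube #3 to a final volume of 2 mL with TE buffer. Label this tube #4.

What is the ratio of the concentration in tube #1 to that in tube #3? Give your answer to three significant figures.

142

Step 1: 0.22 mL brought to 2100 μL → factor 2.1/0.22 = 9.5455
Step 2: 85 μL + 3200 μL = 3285 μL total → factor 3285/85 = 38.647
Step 3: 375 μL + 1 mL = 1375 μL total → factor 1375/375 = 3.6667
Dilution factor to tube #1 = 9.5455; to tube #3 = 1352.6
[tube #1]/[tube #3] = (factor to tube #3)/(factor to tube #1) = 1352.6/9.5455 = 142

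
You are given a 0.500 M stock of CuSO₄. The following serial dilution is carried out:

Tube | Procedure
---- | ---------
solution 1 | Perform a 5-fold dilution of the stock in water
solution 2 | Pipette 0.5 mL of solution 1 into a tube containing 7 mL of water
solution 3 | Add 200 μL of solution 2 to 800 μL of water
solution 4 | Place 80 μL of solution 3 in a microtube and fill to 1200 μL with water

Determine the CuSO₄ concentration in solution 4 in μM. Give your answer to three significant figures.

Step 1: 5-fold → factor 5
Step 2: 0.5 mL + 7 mL = 7.5 mL total → factor 7.5/0.5 = 15
Step 3: 200 μL + 800 μL = 1000 μL total → factor 1000/200 = 5
Step 4: 80 μL brought to 1200 μL → factor 1200/80 = 15
Overall dilution factor = 5 × 15 × 5 × 15 = 5625
Final = 0.500 M / 5625 = 8.889 × 10^-5 M = 88.9 μM

88.9 μM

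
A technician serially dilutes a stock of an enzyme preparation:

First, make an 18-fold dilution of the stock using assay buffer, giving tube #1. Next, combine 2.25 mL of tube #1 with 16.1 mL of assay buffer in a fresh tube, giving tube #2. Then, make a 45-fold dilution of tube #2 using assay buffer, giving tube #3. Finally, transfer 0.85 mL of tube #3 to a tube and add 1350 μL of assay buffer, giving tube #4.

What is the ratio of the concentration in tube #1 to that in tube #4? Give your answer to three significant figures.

950

Step 1: 18-fold → factor 18
Step 2: 2.25 mL + 16.1 mL = 18.35 mL total → factor 18.35/2.25 = 8.1556
Step 3: 45-fold → factor 45
Step 4: 0.85 mL + 1350 μL = 2.2 mL total → factor 2.2/0.85 = 2.5882
Dilution factor to tube #1 = 18; to tube #4 = 17098
[tube #1]/[tube #4] = (factor to tube #4)/(factor to tube #1) = 17098/18 = 950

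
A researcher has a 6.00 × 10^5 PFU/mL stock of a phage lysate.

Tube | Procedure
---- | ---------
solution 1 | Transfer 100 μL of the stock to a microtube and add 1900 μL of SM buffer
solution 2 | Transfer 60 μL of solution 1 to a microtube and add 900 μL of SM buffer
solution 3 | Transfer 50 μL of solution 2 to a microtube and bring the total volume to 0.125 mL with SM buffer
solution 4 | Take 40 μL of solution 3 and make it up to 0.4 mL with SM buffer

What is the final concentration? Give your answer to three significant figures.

75.0 PFU/mL

Step 1: 100 μL + 1900 μL = 2000 μL total → factor 2000/100 = 20
Step 2: 60 μL + 900 μL = 960 μL total → factor 960/60 = 16
Step 3: 50 μL brought to 0.125 mL → factor 125/50 = 2.5
Step 4: 40 μL brought to 0.4 mL → factor 400/40 = 10
Overall dilution factor = 20 × 16 × 2.5 × 10 = 8000
Final = 6.00 × 10^5 PFU/mL / 8000 = 75.0 PFU/mL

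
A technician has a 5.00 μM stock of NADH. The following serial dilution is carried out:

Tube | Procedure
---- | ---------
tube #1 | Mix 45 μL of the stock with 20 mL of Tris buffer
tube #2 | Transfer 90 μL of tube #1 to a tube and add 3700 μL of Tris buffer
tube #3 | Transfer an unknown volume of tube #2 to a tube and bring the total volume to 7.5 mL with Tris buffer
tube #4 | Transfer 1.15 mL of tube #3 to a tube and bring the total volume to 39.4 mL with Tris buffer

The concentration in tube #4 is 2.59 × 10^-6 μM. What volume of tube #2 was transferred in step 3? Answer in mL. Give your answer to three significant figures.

2.50 mL

Step 1: 45 μL + 20 mL = 20045 μL total → factor 20045/45 = 445.44
Step 2: 90 μL + 3700 μL = 3790 μL total → factor 3790/90 = 42.111
Step 3: v brought to 7.5 mL → factor = 7.5 mL/v
Step 4: 1.15 mL brought to 39.4 mL → factor 39.4/1.15 = 34.261
Product of known-step factors = 6.4267 × 10^5
Overall factor = 5.00 μM / (2.59 × 10^-6 μM) = 1.9305 × 10^6
Step-3 factor = 1.9305 × 10^6 / 6.4267 × 10^5 = 3.0039
v = 7.5 mL / 3.0039 = 2.50 mL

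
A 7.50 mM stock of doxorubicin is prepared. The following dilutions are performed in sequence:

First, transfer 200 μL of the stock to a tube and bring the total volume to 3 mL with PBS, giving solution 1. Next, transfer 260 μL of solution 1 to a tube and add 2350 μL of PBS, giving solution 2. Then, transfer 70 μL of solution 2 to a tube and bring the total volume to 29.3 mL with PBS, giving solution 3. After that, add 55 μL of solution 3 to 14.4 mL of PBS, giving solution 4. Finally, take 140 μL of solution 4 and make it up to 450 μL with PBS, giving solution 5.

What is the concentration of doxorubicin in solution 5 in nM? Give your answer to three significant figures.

Step 1: 200 μL brought to 3 mL → factor 3000/200 = 15
Step 2: 260 μL + 2350 μL = 2610 μL total → factor 2610/260 = 10.038
Step 3: 70 μL brought to 29.3 mL → factor 29300/70 = 418.57
Step 4: 55 μL + 14.4 mL = 14455 μL total → factor 14455/55 = 262.82
Step 5: 140 μL brought to 450 μL → factor 450/140 = 3.2143
Overall dilution factor = 15 × 10.038 × 418.57 × 262.82 × 3.2143 = 5.3244 × 10^7
Final = 7.50 mM / 5.3244 × 10^7 = 1.409 × 10^-7 mM = 0.141 nM

0.141 nM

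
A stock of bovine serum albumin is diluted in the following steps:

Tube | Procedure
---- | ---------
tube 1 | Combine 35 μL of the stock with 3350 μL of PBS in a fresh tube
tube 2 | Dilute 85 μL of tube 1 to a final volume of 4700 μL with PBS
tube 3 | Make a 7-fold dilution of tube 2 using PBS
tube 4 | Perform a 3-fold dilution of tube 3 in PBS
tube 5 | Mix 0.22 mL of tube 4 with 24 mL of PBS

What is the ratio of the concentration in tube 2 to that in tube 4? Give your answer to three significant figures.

21.0

Step 1: 35 μL + 3350 μL = 3385 μL total → factor 3385/35 = 96.714
Step 2: 85 μL brought to 4700 μL → factor 4700/85 = 55.294
Step 3: 7-fold → factor 7
Step 4: 3-fold → factor 3
Dilution factor to tube 2 = 5347.7; to tube 4 = 1.123 × 10^5
[tube 2]/[tube 4] = (factor to tube 4)/(factor to tube 2) = 1.123 × 10^5/5347.7 = 21.0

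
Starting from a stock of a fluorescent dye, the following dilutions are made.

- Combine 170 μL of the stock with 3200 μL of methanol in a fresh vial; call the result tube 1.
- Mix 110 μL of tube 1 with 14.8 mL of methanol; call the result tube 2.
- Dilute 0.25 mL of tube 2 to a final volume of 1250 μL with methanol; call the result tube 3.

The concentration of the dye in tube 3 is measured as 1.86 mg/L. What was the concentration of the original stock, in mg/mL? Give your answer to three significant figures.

Step 1: 170 μL + 3200 μL = 3370 μL total → factor 3370/170 = 19.824
Step 2: 110 μL + 14.8 mL = 14910 μL total → factor 14910/110 = 135.55
Step 3: 0.25 mL brought to 1250 μL → factor 1.25/0.25 = 5
Overall dilution factor = 19.824 × 135.55 × 5 = 13435
Stock = 1.86 mg/L × 13435 = 2.499 × 10^4 mg/L = 25.0 mg/mL

25.0 mg/mL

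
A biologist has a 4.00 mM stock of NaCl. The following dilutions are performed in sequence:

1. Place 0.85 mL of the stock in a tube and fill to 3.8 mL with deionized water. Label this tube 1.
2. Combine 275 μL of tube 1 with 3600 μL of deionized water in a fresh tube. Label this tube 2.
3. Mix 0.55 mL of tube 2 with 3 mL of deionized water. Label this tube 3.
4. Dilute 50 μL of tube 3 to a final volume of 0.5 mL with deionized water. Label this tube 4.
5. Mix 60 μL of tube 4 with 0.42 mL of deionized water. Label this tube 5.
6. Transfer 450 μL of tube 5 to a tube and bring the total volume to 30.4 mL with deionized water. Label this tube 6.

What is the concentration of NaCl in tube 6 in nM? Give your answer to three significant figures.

Step 1: 0.85 mL brought to 3.8 mL → factor 3.8/0.85 = 4.4706
Step 2: 275 μL + 3600 μL = 3875 μL total → factor 3875/275 = 14.091
Step 3: 0.55 mL + 3 mL = 3.55 mL total → factor 3.55/0.55 = 6.4545
Step 4: 50 μL brought to 0.5 mL → factor 500/50 = 10
Step 5: 60 μL + 0.42 mL = 480 μL total → factor 480/60 = 8
Step 6: 450 μL brought to 30.4 mL → factor 30400/450 = 67.556
Overall dilution factor = 4.4706 × 14.091 × 6.4545 × 10 × 8 × 67.556 = 2.1975 × 10^6
Final = 4.00 mM / 2.1975 × 10^6 = 1.820 × 10^-6 mM = 1.82 nM

1.82 nM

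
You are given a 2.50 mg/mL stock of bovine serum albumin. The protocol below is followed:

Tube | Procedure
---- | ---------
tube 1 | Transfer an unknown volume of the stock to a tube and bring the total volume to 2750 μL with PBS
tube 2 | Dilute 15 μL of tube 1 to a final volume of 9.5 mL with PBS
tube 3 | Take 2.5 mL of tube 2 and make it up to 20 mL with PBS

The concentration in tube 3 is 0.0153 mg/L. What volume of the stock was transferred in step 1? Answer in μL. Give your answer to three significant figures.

Step 1: v brought to 2750 μL → factor = 2750 μL/v
Step 2: 15 μL brought to 9.5 mL → factor 9500/15 = 633.33
Step 3: 2.5 mL brought to 20 mL → factor 20/2.5 = 8
Product of known-step factors = 5066.7
Overall factor = 2.50 mg/mL / (0.0153 mg/L) = 1.634 × 10^5
Step-1 factor = 1.634 × 10^5 / 5066.7 = 32.25
v = 2750 μL / 32.25 = 85.3 μL

85.3 μL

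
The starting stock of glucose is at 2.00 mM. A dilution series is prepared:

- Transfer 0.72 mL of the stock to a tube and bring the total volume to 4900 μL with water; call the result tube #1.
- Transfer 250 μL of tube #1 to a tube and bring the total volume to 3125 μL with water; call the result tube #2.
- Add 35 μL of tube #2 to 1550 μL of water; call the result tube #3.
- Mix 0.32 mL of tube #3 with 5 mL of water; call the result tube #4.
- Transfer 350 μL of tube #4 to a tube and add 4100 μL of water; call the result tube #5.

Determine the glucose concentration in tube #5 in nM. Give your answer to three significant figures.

2.46 nM

Step 1: 0.72 mL brought to 4900 μL → factor 4.9/0.72 = 6.8056
Step 2: 250 μL brought to 3125 μL → factor 3125/250 = 12.5
Step 3: 35 μL + 1550 μL = 1585 μL total → factor 1585/35 = 45.286
Step 4: 0.32 mL + 5 mL = 5.32 mL total → factor 5.32/0.32 = 16.625
Step 5: 350 μL + 4100 μL = 4450 μL total → factor 4450/350 = 12.714
Overall dilution factor = 6.8056 × 12.5 × 45.286 × 16.625 × 12.714 = 8.1431 × 10^5
Final = 2.00 mM / 8.1431 × 10^5 = 2.456 × 10^-6 mM = 2.46 nM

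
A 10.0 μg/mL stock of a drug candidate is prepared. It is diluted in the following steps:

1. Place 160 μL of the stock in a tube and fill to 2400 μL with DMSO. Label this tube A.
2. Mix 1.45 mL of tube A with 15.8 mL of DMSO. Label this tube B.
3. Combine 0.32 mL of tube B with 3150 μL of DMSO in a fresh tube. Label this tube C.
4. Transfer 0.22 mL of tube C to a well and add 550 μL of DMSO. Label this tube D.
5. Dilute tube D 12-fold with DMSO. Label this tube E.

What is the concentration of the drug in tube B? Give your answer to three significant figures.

0.0560 μg/mL

Step 1: 160 μL brought to 2400 μL → factor 2400/160 = 15
Step 2: 1.45 mL + 15.8 mL = 17.25 mL total → factor 17.25/1.45 = 11.897
Dilution factor through tube B = 15 × 11.897 = 178.45
[tube B] = 10.0 μg/mL / 178.45 = 0.0560 μg/mL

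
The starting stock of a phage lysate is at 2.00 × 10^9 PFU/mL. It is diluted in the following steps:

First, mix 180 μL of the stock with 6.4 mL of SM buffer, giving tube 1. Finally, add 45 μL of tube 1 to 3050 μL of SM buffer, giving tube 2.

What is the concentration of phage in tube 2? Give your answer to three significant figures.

Step 1: 180 μL + 6.4 mL = 6580 μL total → factor 6580/180 = 36.556
Step 2: 45 μL + 3050 μL = 3095 μL total → factor 3095/45 = 68.778
Overall dilution factor = 36.556 × 68.778 = 2514.2
Final = 2.00 × 10^9 PFU/mL / 2514.2 = 7.95 × 10^5 PFU/mL

7.95 × 10^5 PFU/mL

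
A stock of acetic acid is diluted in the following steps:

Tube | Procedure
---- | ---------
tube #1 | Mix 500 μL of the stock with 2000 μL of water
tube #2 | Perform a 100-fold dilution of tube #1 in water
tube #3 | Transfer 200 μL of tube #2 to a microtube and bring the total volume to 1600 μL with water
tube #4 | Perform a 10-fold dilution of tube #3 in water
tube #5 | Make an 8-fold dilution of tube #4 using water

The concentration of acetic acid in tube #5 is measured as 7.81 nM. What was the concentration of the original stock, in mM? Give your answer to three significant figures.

Step 1: 500 μL + 2000 μL = 2500 μL total → factor 2500/500 = 5
Step 2: 100-fold → factor 100
Step 3: 200 μL brought to 1600 μL → factor 1600/200 = 8
Step 4: 10-fold → factor 10
Step 5: 8-fold → factor 8
Overall dilution factor = 5 × 100 × 8 × 10 × 8 = 3.2 × 10^5
Stock = 7.81 nM × 3.2 × 10^5 = 2.499 × 10^6 nM = 2.50 mM

2.50 mM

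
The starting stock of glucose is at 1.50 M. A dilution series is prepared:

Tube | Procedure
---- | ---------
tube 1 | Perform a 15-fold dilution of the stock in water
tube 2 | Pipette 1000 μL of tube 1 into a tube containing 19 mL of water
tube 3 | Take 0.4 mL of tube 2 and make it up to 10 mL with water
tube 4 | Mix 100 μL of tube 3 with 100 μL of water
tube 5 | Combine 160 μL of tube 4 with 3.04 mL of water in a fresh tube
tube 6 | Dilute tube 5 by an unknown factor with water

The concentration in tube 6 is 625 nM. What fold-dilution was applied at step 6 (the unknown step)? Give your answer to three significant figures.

8.00-fold

Step 1: 15-fold → factor 15
Step 2: 1000 μL + 19 mL = 20000 μL total → factor 20000/1000 = 20
Step 3: 0.4 mL brought to 10 mL → factor 10/0.4 = 25
Step 4: 100 μL + 100 μL = 200 μL total → factor 200/100 = 2
Step 5: 160 μL + 3.04 mL = 3200 μL total → factor 3200/160 = 20
Step 6: unknown factor x
Product of known-step factors = 3 × 10^5
Overall factor = 1.50 M / (625 nM) = 2.4 × 10^6
x = 2.4 × 10^6 / 3 × 10^5 = 8.00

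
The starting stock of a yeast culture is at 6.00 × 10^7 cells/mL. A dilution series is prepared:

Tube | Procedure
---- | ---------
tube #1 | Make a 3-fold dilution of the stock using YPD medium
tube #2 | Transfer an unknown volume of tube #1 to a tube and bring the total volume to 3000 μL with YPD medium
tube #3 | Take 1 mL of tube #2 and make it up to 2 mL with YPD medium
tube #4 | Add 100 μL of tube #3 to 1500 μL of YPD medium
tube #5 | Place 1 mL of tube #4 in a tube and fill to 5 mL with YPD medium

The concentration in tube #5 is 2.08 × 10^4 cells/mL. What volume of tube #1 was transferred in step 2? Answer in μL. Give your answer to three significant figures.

Step 1: 3-fold → factor 3
Step 2: v brought to 3000 μL → factor = 3000 μL/v
Step 3: 1 mL brought to 2 mL → factor 2/1 = 2
Step 4: 100 μL + 1500 μL = 1600 μL total → factor 1600/100 = 16
Step 5: 1 mL brought to 5 mL → factor 5/1 = 5
Product of known-step factors = 480
Overall factor = 6.00 × 10^7 cells/mL / (2.08 × 10^4 cells/mL) = 2884.6
Step-2 factor = 2884.6 / 480 = 6.0096
v = 3000 μL / 6.0096 = 499 μL

499 μL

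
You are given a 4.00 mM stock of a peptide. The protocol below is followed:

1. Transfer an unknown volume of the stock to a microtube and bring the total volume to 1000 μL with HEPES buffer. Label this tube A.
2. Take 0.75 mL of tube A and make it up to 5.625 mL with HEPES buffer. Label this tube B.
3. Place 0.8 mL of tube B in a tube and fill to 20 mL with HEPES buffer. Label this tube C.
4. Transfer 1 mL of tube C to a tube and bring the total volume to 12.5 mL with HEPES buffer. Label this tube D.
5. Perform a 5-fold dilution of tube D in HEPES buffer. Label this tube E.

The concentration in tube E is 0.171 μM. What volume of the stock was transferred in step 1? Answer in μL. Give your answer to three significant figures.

Step 1: v brought to 1000 μL → factor = 1000 μL/v
Step 2: 0.75 mL brought to 5.625 mL → factor 5.625/0.75 = 7.5
Step 3: 0.8 mL brought to 20 mL → factor 20/0.8 = 25
Step 4: 1 mL brought to 12.5 mL → factor 12.5/1 = 12.5
Step 5: 5-fold → factor 5
Product of known-step factors = 11719
Overall factor = 4.00 mM / (0.171 μM) = 23392
Step-1 factor = 23392 / 11719 = 1.9961
v = 1000 μL / 1.9961 = 501 μL

501 μL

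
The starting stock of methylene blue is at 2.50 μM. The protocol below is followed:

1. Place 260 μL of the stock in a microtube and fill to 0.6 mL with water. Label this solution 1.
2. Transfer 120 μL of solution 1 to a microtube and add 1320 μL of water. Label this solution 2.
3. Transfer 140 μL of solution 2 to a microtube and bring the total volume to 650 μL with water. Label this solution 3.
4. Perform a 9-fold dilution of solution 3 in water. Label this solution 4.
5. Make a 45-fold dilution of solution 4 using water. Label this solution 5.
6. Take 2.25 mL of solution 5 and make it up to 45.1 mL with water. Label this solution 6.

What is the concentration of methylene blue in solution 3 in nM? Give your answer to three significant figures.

Step 1: 260 μL brought to 0.6 mL → factor 600/260 = 2.3077
Step 2: 120 μL + 1320 μL = 1440 μL total → factor 1440/120 = 12
Step 3: 140 μL brought to 650 μL → factor 650/140 = 4.6429
Dilution factor through solution 3 = 2.3077 × 12 × 4.6429 = 128.57
[solution 3] = 2.50 μM / 128.57 = 0.01944 μM = 19.4 nM

19.4 nM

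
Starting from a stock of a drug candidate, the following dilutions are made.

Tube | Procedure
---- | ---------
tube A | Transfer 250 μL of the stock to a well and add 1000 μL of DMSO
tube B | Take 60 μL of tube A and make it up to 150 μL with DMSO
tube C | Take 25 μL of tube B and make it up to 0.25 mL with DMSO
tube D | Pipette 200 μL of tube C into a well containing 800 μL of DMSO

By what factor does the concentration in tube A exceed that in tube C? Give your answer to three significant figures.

Step 1: 250 μL + 1000 μL = 1250 μL total → factor 1250/250 = 5
Step 2: 60 μL brought to 150 μL → factor 150/60 = 2.5
Step 3: 25 μL brought to 0.25 mL → factor 250/25 = 10
Dilution factor to tube A = 5; to tube C = 125
[tube A]/[tube C] = (factor to tube C)/(factor to tube A) = 125/5 = 25.0

25.0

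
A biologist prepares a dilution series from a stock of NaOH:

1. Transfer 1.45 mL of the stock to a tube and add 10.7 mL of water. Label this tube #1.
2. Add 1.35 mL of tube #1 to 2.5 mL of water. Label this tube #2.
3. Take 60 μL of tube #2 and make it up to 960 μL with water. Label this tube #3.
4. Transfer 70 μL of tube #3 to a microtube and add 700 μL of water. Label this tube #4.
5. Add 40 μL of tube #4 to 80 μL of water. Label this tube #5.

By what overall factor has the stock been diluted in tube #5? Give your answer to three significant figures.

Step 1: 1.45 mL + 10.7 mL = 12.15 mL total → factor 12.15/1.45 = 8.3793
Step 2: 1.35 mL + 2.5 mL = 3.85 mL total → factor 3.85/1.35 = 2.8519
Step 3: 60 μL brought to 960 μL → factor 960/60 = 16
Step 4: 70 μL + 700 μL = 770 μL total → factor 770/70 = 11
Step 5: 40 μL + 80 μL = 120 μL total → factor 120/40 = 3
Overall dilution factor = 8.3793 × 2.8519 × 16 × 11 × 3 = 12617

1.26 × 10^4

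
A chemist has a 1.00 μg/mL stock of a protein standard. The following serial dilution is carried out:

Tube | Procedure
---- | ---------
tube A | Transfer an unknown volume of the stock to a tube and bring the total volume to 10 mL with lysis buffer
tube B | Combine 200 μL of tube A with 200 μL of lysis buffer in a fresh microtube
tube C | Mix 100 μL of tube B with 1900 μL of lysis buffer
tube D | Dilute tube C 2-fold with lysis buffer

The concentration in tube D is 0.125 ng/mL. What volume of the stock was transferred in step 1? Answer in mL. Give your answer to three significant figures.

Step 1: v brought to 10 mL → factor = 10 mL/v
Step 2: 200 μL + 200 μL = 400 μL total → factor 400/200 = 2
Step 3: 100 μL + 1900 μL = 2000 μL total → factor 2000/100 = 20
Step 4: 2-fold → factor 2
Product of known-step factors = 80
Overall factor = 1.00 μg/mL / (0.125 ng/mL) = 8000
Step-1 factor = 8000 / 80 = 100
v = 10 mL / 100 = 0.100 mL

0.100 mL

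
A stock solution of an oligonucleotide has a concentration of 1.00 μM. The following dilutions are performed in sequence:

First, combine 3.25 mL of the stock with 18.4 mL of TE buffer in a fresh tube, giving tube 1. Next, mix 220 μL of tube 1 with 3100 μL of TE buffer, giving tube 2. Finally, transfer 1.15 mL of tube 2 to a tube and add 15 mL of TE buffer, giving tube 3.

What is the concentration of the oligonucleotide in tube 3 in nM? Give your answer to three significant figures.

Step 1: 3.25 mL + 18.4 mL = 21.65 mL total → factor 21.65/3.25 = 6.6615
Step 2: 220 μL + 3100 μL = 3320 μL total → factor 3320/220 = 15.091
Step 3: 1.15 mL + 15 mL = 16.15 mL total → factor 16.15/1.15 = 14.043
Overall dilution factor = 6.6615 × 15.091 × 14.043 = 1411.8
Final = 1.00 μM / 1411.8 = 0.0007083 μM = 0.708 nM

0.708 nM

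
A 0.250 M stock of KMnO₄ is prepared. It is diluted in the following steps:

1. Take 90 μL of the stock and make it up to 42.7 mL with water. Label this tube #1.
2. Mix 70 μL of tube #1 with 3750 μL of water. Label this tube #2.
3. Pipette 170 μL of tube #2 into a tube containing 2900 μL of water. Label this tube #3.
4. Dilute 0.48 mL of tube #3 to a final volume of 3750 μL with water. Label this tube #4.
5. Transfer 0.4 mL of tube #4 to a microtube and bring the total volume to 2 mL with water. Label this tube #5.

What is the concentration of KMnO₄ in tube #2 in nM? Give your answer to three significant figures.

9.66 × 10^3 nM

Step 1: 90 μL brought to 42.7 mL → factor 42700/90 = 474.44
Step 2: 70 μL + 3750 μL = 3820 μL total → factor 3820/70 = 54.571
Dilution factor through tube #2 = 474.44 × 54.571 = 25891
[tube #2] = 0.250 M / 25891 = 9.656 × 10^-6 M = 9.66 × 10^3 nM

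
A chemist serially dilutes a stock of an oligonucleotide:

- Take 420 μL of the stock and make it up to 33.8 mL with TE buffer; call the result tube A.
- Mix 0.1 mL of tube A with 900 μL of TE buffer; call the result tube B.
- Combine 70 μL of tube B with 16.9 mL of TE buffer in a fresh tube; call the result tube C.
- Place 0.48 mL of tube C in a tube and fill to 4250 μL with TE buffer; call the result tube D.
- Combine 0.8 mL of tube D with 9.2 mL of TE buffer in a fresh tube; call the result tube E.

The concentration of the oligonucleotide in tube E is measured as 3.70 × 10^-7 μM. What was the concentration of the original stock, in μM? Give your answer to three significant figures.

7.99 μM

Step 1: 420 μL brought to 33.8 mL → factor 33800/420 = 80.476
Step 2: 0.1 mL + 900 μL = 1 mL total → factor 1/0.1 = 10
Step 3: 70 μL + 16.9 mL = 16970 μL total → factor 16970/70 = 242.43
Step 4: 0.48 mL brought to 4250 μL → factor 4.25/0.48 = 8.8542
Step 5: 0.8 mL + 9.2 mL = 10 mL total → factor 10/0.8 = 12.5
Overall dilution factor = 80.476 × 10 × 242.43 × 8.8542 × 12.5 = 2.1593 × 10^7
Stock = 3.70 × 10^-7 μM × 2.1593 × 10^7 = 7.99 μM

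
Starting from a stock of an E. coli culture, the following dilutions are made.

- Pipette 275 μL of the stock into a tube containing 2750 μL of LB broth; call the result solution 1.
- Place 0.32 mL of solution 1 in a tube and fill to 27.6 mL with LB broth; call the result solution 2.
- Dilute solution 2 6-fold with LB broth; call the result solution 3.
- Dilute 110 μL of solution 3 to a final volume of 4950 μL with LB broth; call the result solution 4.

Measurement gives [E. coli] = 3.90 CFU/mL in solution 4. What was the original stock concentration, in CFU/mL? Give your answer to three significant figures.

9.99 × 10^5 CFU/mL

Step 1: 275 μL + 2750 μL = 3025 μL total → factor 3025/275 = 11
Step 2: 0.32 mL brought to 27.6 mL → factor 27.6/0.32 = 86.25
Step 3: 6-fold → factor 6
Step 4: 110 μL brought to 4950 μL → factor 4950/110 = 45
Overall dilution factor = 11 × 86.25 × 6 × 45 = 2.5616 × 10^5
Stock = 3.90 CFU/mL × 2.5616 × 10^5 = 9.99 × 10^5 CFU/mL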